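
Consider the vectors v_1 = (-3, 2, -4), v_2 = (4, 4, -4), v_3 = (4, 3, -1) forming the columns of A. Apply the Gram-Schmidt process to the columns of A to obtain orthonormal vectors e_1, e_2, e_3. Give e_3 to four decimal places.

e_3 = (-0.2265, 0.7926, 0.5661)

e_1 = v_1/‖v_1‖ = (-3, 2, -4)/5.3852 = (-0.5571, 0.3714, -0.7428).
r_{12} = e_1·v_2 = 2.2283.
u_2 = v_2 − 2.2283·e_1 = (5.2414, 3.1724, -2.3448).
‖u_2‖ = 6.5601, so e_2 = (0.7990, 0.4836, -0.3574).
r_{13} = e_1·v_3 = -0.3714; r_{23} = e_2·v_3 = 5.0042.
u_3 = v_3 + 0.3714·e_1 − 5.0042·e_2 = (-0.2051, 0.7179, 0.5128).
‖u_3‖ = 0.9058, so e_3 = (-0.2265, 0.7926, 0.5661).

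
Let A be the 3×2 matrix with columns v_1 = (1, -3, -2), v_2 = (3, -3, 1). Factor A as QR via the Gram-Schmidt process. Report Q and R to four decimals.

Q = [[0.2673, 0.6638], [-0.8018, -0.2489], [-0.5345, 0.7053]], R = [[3.7417, 2.6726], [0.0000, 3.4434]]

v_1 = (1, -3, -2); ‖v_1‖ = 3.7417, so q_1 = (0.2673, -0.8018, -0.5345).
q_1·v_2 = 0.2673·3 + (-0.8018)·(-3) + (-0.5345)·1 = 2.6726.
u_2 = v_2 − 2.6726·q_1 = (2.2857, -0.8571, 2.4286).
‖u_2‖ = 3.4434, so q_2 = (0.6638, -0.2489, 0.7053).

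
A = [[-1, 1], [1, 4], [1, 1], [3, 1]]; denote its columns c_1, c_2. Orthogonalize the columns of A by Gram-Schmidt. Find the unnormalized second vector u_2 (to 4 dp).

c_1 = (-1, 1, 1, 3); ‖c_1‖ = 3.4641, so q_1 = (-0.2887, 0.2887, 0.2887, 0.8660).
q_1·c_2 = (-0.2887)·1 + 0.2887·4 + 0.2887·1 + 0.8660·1 = 2.0207.
u_2 = c_2 − 2.0207·q_1 = (1.5833, 3.4167, 0.4167, -0.7500).

u_2 = (1.5833, 3.4167, 0.4167, -0.7500)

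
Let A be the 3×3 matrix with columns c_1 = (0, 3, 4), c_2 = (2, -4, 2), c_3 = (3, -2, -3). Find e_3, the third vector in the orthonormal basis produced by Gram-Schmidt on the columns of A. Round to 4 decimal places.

e_3 = (0.9104, 0.3310, -0.2483)

c_1 = (0, 3, 4); ‖c_1‖ = 5.0000, so e_1 = (0.0000, 0.6000, 0.8000).
e_1·c_2 = 0.0000·2 + 0.6000·(-4) + 0.8000·2 = -0.8000.
u_2 = c_2 + 0.8000·e_1 = (2.0000, -3.5200, 2.6400).
‖u_2‖ = 4.8332, so e_2 = (0.4138, -0.7283, 0.5462).
e_1·c_3 = 0.0000·3 + 0.6000·(-2) + 0.8000·(-3) = -3.6000; e_2·c_3 = 0.4138·3 + (-0.7283)·(-2) + 0.5462·(-3) = 1.0593.
u_3 = c_3 + 3.6000·e_1 − 1.0593·e_2 = (2.5616, 0.9315, -0.6986).
‖u_3‖ = 2.8139, so e_3 = (0.9104, 0.3310, -0.2483).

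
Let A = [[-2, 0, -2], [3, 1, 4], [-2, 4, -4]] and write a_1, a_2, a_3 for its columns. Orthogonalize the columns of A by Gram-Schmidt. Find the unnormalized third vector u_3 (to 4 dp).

u_3 = (0.6364, 0.3636, -0.0909)

a_1 = (-2, 3, -2); ‖a_1‖ = 4.1231, so q_1 = (-0.4851, 0.7276, -0.4851).
q_1·a_2 = (-0.4851)·0 + 0.7276·1 + (-0.4851)·4 = -1.2127.
u_2 = a_2 + 1.2127·q_1 = (-0.5882, 1.8824, 3.4118).
‖u_2‖ = 3.9407, so q_2 = (-0.1493, 0.4777, 0.8658).
q_1·a_3 = (-0.4851)·(-2) + 0.7276·4 + (-0.4851)·(-4) = 5.8209; q_2·a_3 = (-0.1493)·(-2) + 0.4777·4 + 0.8658·(-4) = -1.2539.
u_3 = a_3 − 5.8209·q_1 + 1.2539·q_2 = (0.6364, 0.3636, -0.0909).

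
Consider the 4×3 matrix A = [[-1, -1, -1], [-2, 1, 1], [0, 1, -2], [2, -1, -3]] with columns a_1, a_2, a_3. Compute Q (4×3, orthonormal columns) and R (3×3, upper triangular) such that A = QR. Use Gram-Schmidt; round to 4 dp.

q_1 = a_1/‖a_1‖ = (-1, -2, 0, 2)/3.0000 = (-0.3333, -0.6667, 0.0000, 0.6667).
r_{12} = q_1·a_2 = -1.0000.
u_2 = a_2 + 1.0000·q_1 = (-1.3333, 0.3333, 1.0000, -0.3333).
‖u_2‖ = 1.7321, so q_2 = (-0.7698, 0.1925, 0.5774, -0.1925).
r_{13} = q_1·a_3 = -2.3333; r_{23} = q_2·a_3 = 0.3849.
u_3 = a_3 + 2.3333·q_1 − 0.3849·q_2 = (-1.4815, -0.6296, -2.2222, -1.3704).
‖u_3‖ = 3.0671, so q_3 = (-0.4830, -0.2053, -0.7245, -0.4468).

Q = [[-0.3333, -0.7698, -0.4830], [-0.6667, 0.1925, -0.2053], [0.0000, 0.5774, -0.7245], [0.6667, -0.1925, -0.4468]], R = [[3.0000, -1.0000, -2.3333], [0.0000, 1.7321, 0.3849], [0.0000, 0.0000, 3.0671]]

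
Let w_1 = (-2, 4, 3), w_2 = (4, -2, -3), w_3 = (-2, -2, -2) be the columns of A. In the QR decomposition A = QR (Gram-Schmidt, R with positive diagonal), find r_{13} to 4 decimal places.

w_1 = (-2, 4, 3); ‖w_1‖ = 5.3852, so q_1 = (-0.3714, 0.7428, 0.5571).
r_{13} = q_1·w_3 = -1.8570.

r_{13} = -1.8570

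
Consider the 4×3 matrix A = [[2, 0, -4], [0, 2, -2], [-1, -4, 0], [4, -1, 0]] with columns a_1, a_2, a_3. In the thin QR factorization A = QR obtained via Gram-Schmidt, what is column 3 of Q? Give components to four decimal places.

q_3 = (-0.8047, -0.4024, -0.2840, 0.3314)

a_1 = (2, 0, -1, 4); ‖a_1‖ = 4.5826, so q_1 = (0.4364, 0.0000, -0.2182, 0.8729).
q_1·a_2 = 0.4364·0 + 0.0000·2 + (-0.2182)·(-4) + 0.8729·(-1) = 0.0000.
u_2 = a_2 + 0.0000·q_1 = (0.0000, 2.0000, -4.0000, -1.0000).
‖u_2‖ = 4.5826, so q_2 = (0.0000, 0.4364, -0.8729, -0.2182).
q_1·a_3 = 0.4364·(-4) + 0.0000·(-2) + (-0.2182)·0 + 0.8729·0 = -1.7457; q_2·a_3 = 0.0000·(-4) + 0.4364·(-2) + (-0.8729)·0 + (-0.2182)·0 = -0.8729.
u_3 = a_3 + 1.7457·q_1 + 0.8729·q_2 = (-3.2381, -1.6190, -1.1429, 1.3333).
‖u_3‖ = 4.0237, so q_3 = (-0.8047, -0.4024, -0.2840, 0.3314).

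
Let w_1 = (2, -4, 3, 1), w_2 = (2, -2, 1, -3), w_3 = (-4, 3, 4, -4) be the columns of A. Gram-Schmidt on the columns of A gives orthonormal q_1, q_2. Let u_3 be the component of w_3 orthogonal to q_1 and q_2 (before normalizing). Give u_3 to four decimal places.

q_1 = w_1/‖w_1‖ = (2, -4, 3, 1)/5.4772 = (0.3651, -0.7303, 0.5477, 0.1826).
r_{12} = q_1·w_2 = 2.1909.
u_2 = w_2 − 2.1909·q_1 = (1.2000, -0.4000, -0.2000, -3.4000).
‖u_2‖ = 3.6332, so q_2 = (0.3303, -0.1101, -0.0550, -0.9358).
r_{13} = q_1·w_3 = -2.1909; r_{23} = q_2·w_3 = 1.8716.
u_3 = w_3 + 2.1909·q_1 − 1.8716·q_2 = (-3.8182, 1.6061, 5.3030, -1.8485).

u_3 = (-3.8182, 1.6061, 5.3030, -1.8485)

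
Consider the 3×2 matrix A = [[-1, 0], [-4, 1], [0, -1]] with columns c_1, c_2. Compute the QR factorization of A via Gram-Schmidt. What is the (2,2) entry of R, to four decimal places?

c_1 = (-1, -4, 0); ‖c_1‖ = 4.1231, so q_1 = (-0.2425, -0.9701, 0.0000).
q_1·c_2 = (-0.2425)·0 + (-0.9701)·1 + 0.0000·(-1) = -0.9701.
u_2 = c_2 + 0.9701·q_1 = (-0.2353, 0.0588, -1.0000).
r_{22} = ‖u_2‖ = 1.0290.

r_{22} = 1.0290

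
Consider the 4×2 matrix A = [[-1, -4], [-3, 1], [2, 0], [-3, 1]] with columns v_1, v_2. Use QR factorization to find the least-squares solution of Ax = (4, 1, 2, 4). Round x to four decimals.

v_1 = (-1, -3, 2, -3); ‖v_1‖ = 4.7958, so e_1 = (-0.2085, -0.6255, 0.4170, -0.6255).
e_1·v_2 = (-0.2085)·(-4) + (-0.6255)·1 + 0.4170·0 + (-0.6255)·1 = -0.4170.
u_2 = v_2 + 0.4170·e_1 = (-4.0870, 0.7391, 0.1739, 0.7391).
‖u_2‖ = 4.2221, so e_2 = (-0.9680, 0.1751, 0.0412, 0.1751).
Qᵀb = (-3.1277, -2.9143).
Back-substitute: x_2 = -2.9143/4.2221 = -0.6902.
x_1 = (-3.1277 + 0.4170·(-0.6902))/4.7958 = -0.7122.

x = (-0.7122, -0.6902)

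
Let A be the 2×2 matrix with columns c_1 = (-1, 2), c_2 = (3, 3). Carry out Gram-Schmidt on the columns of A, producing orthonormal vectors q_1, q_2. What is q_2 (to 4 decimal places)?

q_1 = c_1/‖c_1‖ = (-1, 2)/2.2361 = (-0.4472, 0.8944).
r_{12} = q_1·c_2 = 1.3416.
u_2 = c_2 − 1.3416·q_1 = (3.6000, 1.8000).
‖u_2‖ = 4.0249, so q_2 = (0.8944, 0.4472).

q_2 = (0.8944, 0.4472)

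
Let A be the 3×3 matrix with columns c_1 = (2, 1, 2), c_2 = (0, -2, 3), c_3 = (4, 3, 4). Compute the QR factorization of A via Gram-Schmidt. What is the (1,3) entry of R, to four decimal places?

e_1 = c_1/‖c_1‖ = (2, 1, 2)/3.0000 = (0.6667, 0.3333, 0.6667).
r_{13} = e_1·c_3 = 6.3333.

r_{13} = 6.3333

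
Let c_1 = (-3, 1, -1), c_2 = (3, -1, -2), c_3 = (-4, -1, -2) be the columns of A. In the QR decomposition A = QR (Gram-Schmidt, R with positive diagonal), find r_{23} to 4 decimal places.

q_1 = c_1/‖c_1‖ = (-3, 1, -1)/3.3166 = (-0.9045, 0.3015, -0.3015).
r_{12} = q_1·c_2 = -2.4121.
u_2 = c_2 + 2.4121·q_1 = (0.8182, -0.2727, -2.7273).
‖u_2‖ = 2.8604, so q_2 = (0.2860, -0.0953, -0.9535).
r_{23} = q_2·c_3 = 0.8581.

r_{23} = 0.8581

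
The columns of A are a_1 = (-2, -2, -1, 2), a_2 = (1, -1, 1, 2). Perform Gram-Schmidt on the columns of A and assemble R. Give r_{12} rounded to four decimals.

r_{12} = 0.8321

q_1 = a_1/‖a_1‖ = (-2, -2, -1, 2)/3.6056 = (-0.5547, -0.5547, -0.2774, 0.5547).
r_{12} = q_1·a_2 = 0.8321.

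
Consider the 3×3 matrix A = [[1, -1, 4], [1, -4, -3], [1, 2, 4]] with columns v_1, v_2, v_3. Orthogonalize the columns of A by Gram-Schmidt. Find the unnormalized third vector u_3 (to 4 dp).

u_3 = (2.3333, -1.1667, -1.1667)

v_1 = (1, 1, 1); ‖v_1‖ = 1.7321, so e_1 = (0.5774, 0.5774, 0.5774).
e_1·v_2 = 0.5774·(-1) + 0.5774·(-4) + 0.5774·2 = -1.7321.
u_2 = v_2 + 1.7321·e_1 = (0.0000, -3.0000, 3.0000).
‖u_2‖ = 4.2426, so e_2 = (0.0000, -0.7071, 0.7071).
e_1·v_3 = 0.5774·4 + 0.5774·(-3) + 0.5774·4 = 2.8868; e_2·v_3 = 0.0000·4 + (-0.7071)·(-3) + 0.7071·4 = 4.9497.
u_3 = v_3 − 2.8868·e_1 − 4.9497·e_2 = (2.3333, -1.1667, -1.1667).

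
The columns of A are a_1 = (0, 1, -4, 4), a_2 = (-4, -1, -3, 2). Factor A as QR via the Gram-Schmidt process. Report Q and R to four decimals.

e_1 = a_1/‖a_1‖ = (0, 1, -4, 4)/5.7446 = (0.0000, 0.1741, -0.6963, 0.6963).
r_{12} = e_1·a_2 = 3.3075.
u_2 = a_2 − 3.3075·e_1 = (-4.0000, -1.5758, -0.6970, -0.3030).
‖u_2‖ = 4.3658, so e_2 = (-0.9162, -0.3609, -0.1596, -0.0694).

Q = [[0.0000, -0.9162], [0.1741, -0.3609], [-0.6963, -0.1596], [0.6963, -0.0694]], R = [[5.7446, 3.3075], [0.0000, 4.3658]]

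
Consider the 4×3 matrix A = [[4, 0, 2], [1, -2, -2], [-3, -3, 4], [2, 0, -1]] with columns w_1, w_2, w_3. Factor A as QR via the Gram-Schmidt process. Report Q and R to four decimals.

e_1 = w_1/‖w_1‖ = (4, 1, -3, 2)/5.4772 = (0.7303, 0.1826, -0.5477, 0.3651).
r_{12} = e_1·w_2 = 1.2780.
u_2 = w_2 − 1.2780·e_1 = (-0.9333, -2.2333, -2.3000, -0.4667).
‖u_2‖ = 3.3714, so e_2 = (-0.2768, -0.6624, -0.6822, -0.1384).
r_{13} = e_1·w_3 = -1.4606; r_{23} = e_2·w_3 = -1.8192.
u_3 = w_3 + 1.4606·e_1 + 1.8192·e_2 = (2.5630, -2.9384, 1.9589, -0.7185).
‖u_3‖ = 4.4224, so e_3 = (0.5796, -0.6644, 0.4430, -0.1625).

Q = [[0.7303, -0.2768, 0.5796], [0.1826, -0.6624, -0.6644], [-0.5477, -0.6822, 0.4430], [0.3651, -0.1384, -0.1625]], R = [[5.4772, 1.2780, -1.4606], [0.0000, 3.3714, -1.8192], [0.0000, 0.0000, 4.4224]]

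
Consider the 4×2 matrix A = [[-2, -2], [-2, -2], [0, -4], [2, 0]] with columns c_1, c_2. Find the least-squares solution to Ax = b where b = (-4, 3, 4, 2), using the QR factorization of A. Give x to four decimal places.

x = (1.1429, -0.9643)

q_1 = c_1/‖c_1‖ = (-2, -2, 0, 2)/3.4641 = (-0.5774, -0.5774, 0.0000, 0.5774).
r_{12} = q_1·c_2 = 2.3094.
u_2 = c_2 − 2.3094·q_1 = (-0.6667, -0.6667, -4.0000, -1.3333).
‖u_2‖ = 4.3205, so q_2 = (-0.1543, -0.1543, -0.9258, -0.3086).
Qᵀb = (1.7321, -4.1662).
Back-substitute: x_2 = -4.1662/4.3205 = -0.9643.
x_1 = (1.7321 − 2.3094·(-0.9643))/3.4641 = 1.1429.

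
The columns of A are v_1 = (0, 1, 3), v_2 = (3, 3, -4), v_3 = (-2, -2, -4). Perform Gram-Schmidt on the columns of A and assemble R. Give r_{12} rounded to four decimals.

e_1 = v_1/‖v_1‖ = (0, 1, 3)/3.1623 = (0.0000, 0.3162, 0.9487).
r_{12} = e_1·v_2 = -2.8460.

r_{12} = -2.8460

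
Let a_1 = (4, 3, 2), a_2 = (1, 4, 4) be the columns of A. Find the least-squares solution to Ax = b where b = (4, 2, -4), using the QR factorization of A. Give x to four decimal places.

e_1 = a_1/‖a_1‖ = (4, 3, 2)/5.3852 = (0.7428, 0.5571, 0.3714).
r_{12} = e_1·a_2 = 4.4567.
u_2 = a_2 − 4.4567·e_1 = (-2.3103, 1.5172, 2.3448).
‖u_2‖ = 3.6246, so e_2 = (-0.6374, 0.4186, 0.6469).
Qᵀb = (2.5997, -4.3001).
Back-substitute: x_2 = -4.3001/3.6246 = -1.1864.
x_1 = (2.5997 − 4.4567·(-1.1864))/5.3852 = 1.4646.

x = (1.4646, -1.1864)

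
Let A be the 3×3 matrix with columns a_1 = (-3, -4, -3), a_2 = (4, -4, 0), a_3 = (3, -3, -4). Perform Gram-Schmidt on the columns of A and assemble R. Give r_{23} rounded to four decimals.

e_1 = a_1/‖a_1‖ = (-3, -4, -3)/5.8310 = (-0.5145, -0.6860, -0.5145).
r_{12} = e_1·a_2 = 0.6860.
u_2 = a_2 − 0.6860·e_1 = (4.3529, -3.5294, 0.3529).
‖u_2‖ = 5.6151, so e_2 = (0.7752, -0.6286, 0.0629).
r_{23} = e_2·a_3 = 3.9599.

r_{23} = 3.9599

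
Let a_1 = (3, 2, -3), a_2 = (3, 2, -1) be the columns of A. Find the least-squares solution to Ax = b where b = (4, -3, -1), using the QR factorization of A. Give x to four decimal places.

q_1 = a_1/‖a_1‖ = (3, 2, -3)/4.6904 = (0.6396, 0.4264, -0.6396).
r_{12} = q_1·a_2 = 3.4112.
u_2 = a_2 − 3.4112·q_1 = (0.8182, 0.5455, 1.1818).
‖u_2‖ = 1.5374, so q_2 = (0.5322, 0.3548, 0.7687).
Qᵀb = (1.9188, 0.2957).
Back-substitute: x_2 = 0.2957/1.5374 = 0.1923.
x_1 = (1.9188 − 3.4112·0.1923)/4.6904 = 0.2692.

x = (0.2692, 0.1923)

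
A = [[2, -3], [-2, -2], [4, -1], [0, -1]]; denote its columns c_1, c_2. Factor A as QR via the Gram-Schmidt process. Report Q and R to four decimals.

Q = [[0.4082, -0.6804], [-0.4082, -0.6804], [0.8165, 0.0000], [0.0000, -0.2722]], R = [[4.8990, -1.2247], [0.0000, 3.6742]]

c_1 = (2, -2, 4, 0); ‖c_1‖ = 4.8990, so q_1 = (0.4082, -0.4082, 0.8165, 0.0000).
q_1·c_2 = 0.4082·(-3) + (-0.4082)·(-2) + 0.8165·(-1) + 0.0000·(-1) = -1.2247.
u_2 = c_2 + 1.2247·q_1 = (-2.5000, -2.5000, 0.0000, -1.0000).
‖u_2‖ = 3.6742, so q_2 = (-0.6804, -0.6804, 0.0000, -0.2722).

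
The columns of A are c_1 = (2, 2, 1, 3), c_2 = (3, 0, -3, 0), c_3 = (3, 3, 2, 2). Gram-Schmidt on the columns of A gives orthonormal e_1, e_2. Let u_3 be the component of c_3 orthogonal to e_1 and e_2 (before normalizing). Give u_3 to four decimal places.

c_1 = (2, 2, 1, 3); ‖c_1‖ = 4.2426, so e_1 = (0.4714, 0.4714, 0.2357, 0.7071).
e_1·c_2 = 0.4714·3 + 0.4714·0 + 0.2357·(-3) + 0.7071·0 = 0.7071.
u_2 = c_2 − 0.7071·e_1 = (2.6667, -0.3333, -3.1667, -0.5000).
‖u_2‖ = 4.1833, so e_2 = (0.6375, -0.0797, -0.7570, -0.1195).
e_1·c_3 = 0.4714·3 + 0.4714·3 + 0.2357·2 + 0.7071·2 = 4.7140; e_2·c_3 = 0.6375·3 + (-0.0797)·3 + (-0.7570)·2 + (-0.1195)·2 = -0.0797.
u_3 = c_3 − 4.7140·e_1 + 0.0797·e_2 = (0.8286, 0.7714, 0.8286, -1.3429).

u_3 = (0.8286, 0.7714, 0.8286, -1.3429)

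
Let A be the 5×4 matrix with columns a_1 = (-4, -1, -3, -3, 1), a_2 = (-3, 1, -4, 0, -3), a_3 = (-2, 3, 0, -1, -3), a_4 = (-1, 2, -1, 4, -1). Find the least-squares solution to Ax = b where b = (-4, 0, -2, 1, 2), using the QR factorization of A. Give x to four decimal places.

e_1 = a_1/‖a_1‖ = (-4, -1, -3, -3, 1)/6.0000 = (-0.6667, -0.1667, -0.5000, -0.5000, 0.1667).
r_{12} = e_1·a_2 = 3.3333.
u_2 = a_2 − 3.3333·e_1 = (-0.7778, 1.5556, -2.3333, 1.6667, -3.5556).
‖u_2‖ = 4.8876, so e_2 = (-0.1591, 0.3183, -0.4774, 0.3410, -0.7275).
r_{13} = e_1·a_3 = 0.8333; r_{23} = e_2·a_3 = 3.1144.
u_3 = a_3 − 0.8333·e_1 − 3.1144·e_2 = (-0.9488, 2.1477, 1.9035, -1.6453, -0.8733).
‖u_3‖ = 3.5505, so e_3 = (-0.2672, 0.6049, 0.5361, -0.4634, -0.2460).
r_{14} = e_1·a_4 = -1.3333; r_{24} = e_2·a_4 = 3.3645; r_{34} = e_3·a_4 = -0.6668.
u_4 = a_4 + 1.3333·e_1 − 3.3645·e_2 + 0.6668·e_3 = (-1.5317, 1.1103, 0.2970, 1.8770, 1.5058).
‖u_4‖ = 3.0753, so e_4 = (-0.4981, 0.3610, 0.0966, 0.6104, 0.4896).
Qᵀb = (3.5000, 0.4774, -0.9586, 3.3887).
Back-substitute: x_4 = 3.3887/3.0753 = 1.1019.
x_3 = (-0.9586 + 0.6668·1.1019)/3.5505 = -0.0631.
x_2 = (0.4774 − 3.1144·(-0.0631) − 3.3645·1.1019)/4.8876 = -0.6207.
x_1 = (3.5000 − 3.3333·(-0.6207) − 0.8333·(-0.0631) + 1.3333·1.1019)/6.0000 = 1.1818.

x = (1.1818, -0.6207, -0.0631, 1.1019)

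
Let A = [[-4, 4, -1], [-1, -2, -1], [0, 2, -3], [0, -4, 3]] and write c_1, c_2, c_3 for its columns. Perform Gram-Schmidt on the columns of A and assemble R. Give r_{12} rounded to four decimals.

r_{12} = -3.3955

c_1 = (-4, -1, 0, 0); ‖c_1‖ = 4.1231, so e_1 = (-0.9701, -0.2425, 0.0000, 0.0000).
r_{12} = e_1·c_2 = -3.3955.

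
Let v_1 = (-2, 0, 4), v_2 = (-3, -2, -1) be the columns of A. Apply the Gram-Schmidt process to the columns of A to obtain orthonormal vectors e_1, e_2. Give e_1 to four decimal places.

e_1 = v_1/‖v_1‖ = (-2, 0, 4)/4.4721 = (-0.4472, 0.0000, 0.8944).

e_1 = (-0.4472, 0.0000, 0.8944)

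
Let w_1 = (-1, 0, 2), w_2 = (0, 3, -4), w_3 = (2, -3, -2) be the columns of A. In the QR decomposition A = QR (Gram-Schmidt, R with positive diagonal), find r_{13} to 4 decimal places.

r_{13} = -2.6833

w_1 = (-1, 0, 2); ‖w_1‖ = 2.2361, so e_1 = (-0.4472, 0.0000, 0.8944).
r_{13} = e_1·w_3 = -2.6833.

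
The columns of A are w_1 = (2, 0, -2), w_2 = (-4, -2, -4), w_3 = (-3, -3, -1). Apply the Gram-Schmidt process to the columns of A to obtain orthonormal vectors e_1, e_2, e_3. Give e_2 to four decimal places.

e_1 = w_1/‖w_1‖ = (2, 0, -2)/2.8284 = (0.7071, 0.0000, -0.7071).
r_{12} = e_1·w_2 = 0.0000.
u_2 = w_2 + 0.0000·e_1 = (-4.0000, -2.0000, -4.0000).
‖u_2‖ = 6.0000, so e_2 = (-0.6667, -0.3333, -0.6667).

e_2 = (-0.6667, -0.3333, -0.6667)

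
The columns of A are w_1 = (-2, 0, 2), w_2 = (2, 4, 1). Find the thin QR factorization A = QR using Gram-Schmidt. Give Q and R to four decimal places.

Q = [[-0.7071, 0.3313], [0.0000, 0.8835], [0.7071, 0.3313]], R = [[2.8284, -0.7071], [0.0000, 4.5277]]

e_1 = w_1/‖w_1‖ = (-2, 0, 2)/2.8284 = (-0.7071, 0.0000, 0.7071).
r_{12} = e_1·w_2 = -0.7071.
u_2 = w_2 + 0.7071·e_1 = (1.5000, 4.0000, 1.5000).
‖u_2‖ = 4.5277, so e_2 = (0.3313, 0.8835, 0.3313).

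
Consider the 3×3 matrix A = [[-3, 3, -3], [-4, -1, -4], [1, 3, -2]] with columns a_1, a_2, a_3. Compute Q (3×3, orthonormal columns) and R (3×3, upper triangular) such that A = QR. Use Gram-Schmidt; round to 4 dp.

a_1 = (-3, -4, 1); ‖a_1‖ = 5.0990, so q_1 = (-0.5883, -0.7845, 0.1961).
q_1·a_2 = (-0.5883)·3 + (-0.7845)·(-1) + 0.1961·3 = -0.3922.
u_2 = a_2 + 0.3922·q_1 = (2.7692, -1.3077, 3.0769).
‖u_2‖ = 4.3412, so q_2 = (0.6379, -0.3012, 0.7088).
q_1·a_3 = (-0.5883)·(-3) + (-0.7845)·(-4) + 0.1961·(-2) = 4.5107; q_2·a_3 = 0.6379·(-3) + (-0.3012)·(-4) + 0.7088·(-2) = -2.1263.
u_3 = a_3 − 4.5107·q_1 + 2.1263·q_2 = (1.0102, -1.1020, -1.3776).
‖u_3‖ = 2.0329, so q_3 = (0.4969, -0.5421, -0.6776).

Q = [[-0.5883, 0.6379, 0.4969], [-0.7845, -0.3012, -0.5421], [0.1961, 0.7088, -0.6776]], R = [[5.0990, -0.3922, 4.5107], [0.0000, 4.3412, -2.1263], [0.0000, 0.0000, 2.0329]]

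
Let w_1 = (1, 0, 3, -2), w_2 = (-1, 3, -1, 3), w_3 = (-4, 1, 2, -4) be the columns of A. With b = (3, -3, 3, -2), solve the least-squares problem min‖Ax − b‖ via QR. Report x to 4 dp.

w_1 = (1, 0, 3, -2); ‖w_1‖ = 3.7417, so e_1 = (0.2673, 0.0000, 0.8018, -0.5345).
e_1·w_2 = 0.2673·(-1) + 0.0000·3 + 0.8018·(-1) + (-0.5345)·3 = -2.6726.
u_2 = w_2 + 2.6726·e_1 = (-0.2857, 3.0000, 1.1429, 1.5714).
‖u_2‖ = 3.5857, so e_2 = (-0.0797, 0.8367, 0.3187, 0.4383).
e_1·w_3 = 0.2673·(-4) + 0.0000·1 + 0.8018·2 + (-0.5345)·(-4) = 2.6726; e_2·w_3 = (-0.0797)·(-4) + 0.8367·1 + 0.3187·2 + 0.4383·(-4) = 0.0398.
u_3 = w_3 − 2.6726·e_1 − 0.0398·e_2 = (-4.7111, 0.9667, -0.1556, -2.5889).
‖u_3‖ = 5.4640, so e_3 = (-0.8622, 0.1769, -0.0285, -0.4738).
Qᵀb = (4.2762, -2.6693, -2.2552).
Back-substitute: x_3 = -2.2552/5.4640 = -0.4127.
x_2 = (-2.6693 − 0.0398·(-0.4127))/3.5857 = -0.7399.
x_1 = (4.2762 + 2.6726·(-0.7399) − 2.6726·(-0.4127))/3.7417 = 0.9092.

x = (0.9092, -0.7399, -0.4127)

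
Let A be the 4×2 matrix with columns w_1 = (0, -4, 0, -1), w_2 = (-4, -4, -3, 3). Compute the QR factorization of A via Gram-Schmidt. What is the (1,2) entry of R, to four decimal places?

r_{12} = 3.1530

w_1 = (0, -4, 0, -1); ‖w_1‖ = 4.1231, so e_1 = (0.0000, -0.9701, 0.0000, -0.2425).
r_{12} = e_1·w_2 = 3.1530.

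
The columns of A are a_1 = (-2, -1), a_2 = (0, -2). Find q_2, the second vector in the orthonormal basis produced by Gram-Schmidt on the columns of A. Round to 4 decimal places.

q_1 = a_1/‖a_1‖ = (-2, -1)/2.2361 = (-0.8944, -0.4472).
r_{12} = q_1·a_2 = 0.8944.
u_2 = a_2 − 0.8944·q_1 = (0.8000, -1.6000).
‖u_2‖ = 1.7889, so q_2 = (0.4472, -0.8944).

q_2 = (0.4472, -0.8944)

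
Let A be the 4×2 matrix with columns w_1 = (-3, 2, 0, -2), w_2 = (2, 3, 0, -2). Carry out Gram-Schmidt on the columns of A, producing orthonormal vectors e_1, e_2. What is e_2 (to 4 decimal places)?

w_1 = (-3, 2, 0, -2); ‖w_1‖ = 4.1231, so e_1 = (-0.7276, 0.4851, 0.0000, -0.4851).
e_1·w_2 = (-0.7276)·2 + 0.4851·3 + 0.0000·0 + (-0.4851)·(-2) = 0.9701.
u_2 = w_2 − 0.9701·e_1 = (2.7059, 2.5294, 0.0000, -1.5294).
‖u_2‖ = 4.0073, so e_2 = (0.6752, 0.6312, 0.0000, -0.3817).

e_2 = (0.6752, 0.6312, 0.0000, -0.3817)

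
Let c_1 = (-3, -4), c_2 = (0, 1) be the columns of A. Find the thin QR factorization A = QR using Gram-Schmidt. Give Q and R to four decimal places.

c_1 = (-3, -4); ‖c_1‖ = 5.0000, so e_1 = (-0.6000, -0.8000).
e_1·c_2 = (-0.6000)·0 + (-0.8000)·1 = -0.8000.
u_2 = c_2 + 0.8000·e_1 = (-0.4800, 0.3600).
‖u_2‖ = 0.6000, so e_2 = (-0.8000, 0.6000).

Q = [[-0.6000, -0.8000], [-0.8000, 0.6000]], R = [[5.0000, -0.8000], [0.0000, 0.6000]]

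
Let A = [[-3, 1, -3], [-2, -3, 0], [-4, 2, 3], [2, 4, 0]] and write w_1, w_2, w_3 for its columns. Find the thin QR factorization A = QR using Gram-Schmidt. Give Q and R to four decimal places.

Q = [[-0.5222, 0.2334, -0.8189], [-0.3482, -0.5169, 0.0308], [-0.6963, 0.4335, 0.5702], [0.3482, 0.7003, -0.0572]], R = [[5.7446, 0.5222, -0.5222], [0.0000, 5.4523, 0.6003], [0.0000, 0.0000, 4.1674]]

w_1 = (-3, -2, -4, 2); ‖w_1‖ = 5.7446, so e_1 = (-0.5222, -0.3482, -0.6963, 0.3482).
e_1·w_2 = (-0.5222)·1 + (-0.3482)·(-3) + (-0.6963)·2 + 0.3482·4 = 0.5222.
u_2 = w_2 − 0.5222·e_1 = (1.2727, -2.8182, 2.3636, 3.8182).
‖u_2‖ = 5.4523, so e_2 = (0.2334, -0.5169, 0.4335, 0.7003).
e_1·w_3 = (-0.5222)·(-3) + (-0.3482)·0 + (-0.6963)·3 + 0.3482·0 = -0.5222; e_2·w_3 = 0.2334·(-3) + (-0.5169)·0 + 0.4335·3 + 0.7003·0 = 0.6003.
u_3 = w_3 + 0.5222·e_1 − 0.6003·e_2 = (-3.4128, 0.1284, 2.3761, -0.2385).
‖u_3‖ = 4.1674, so e_3 = (-0.8189, 0.0308, 0.5702, -0.0572).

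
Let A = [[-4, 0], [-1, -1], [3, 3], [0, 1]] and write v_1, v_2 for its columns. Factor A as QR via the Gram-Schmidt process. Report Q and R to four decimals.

Q = [[-0.7845, 0.5752], [-0.1961, -0.2301], [0.5883, 0.6902], [0.0000, 0.3739]], R = [[5.0990, 1.9612], [0.0000, 2.6747]]

e_1 = v_1/‖v_1‖ = (-4, -1, 3, 0)/5.0990 = (-0.7845, -0.1961, 0.5883, 0.0000).
r_{12} = e_1·v_2 = 1.9612.
u_2 = v_2 − 1.9612·e_1 = (1.5385, -0.6154, 1.8462, 1.0000).
‖u_2‖ = 2.6747, so e_2 = (0.5752, -0.2301, 0.6902, 0.3739).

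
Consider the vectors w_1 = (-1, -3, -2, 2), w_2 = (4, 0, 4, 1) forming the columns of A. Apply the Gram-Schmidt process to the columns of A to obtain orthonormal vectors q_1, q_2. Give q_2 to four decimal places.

w_1 = (-1, -3, -2, 2); ‖w_1‖ = 4.2426, so q_1 = (-0.2357, -0.7071, -0.4714, 0.4714).
q_1·w_2 = (-0.2357)·4 + (-0.7071)·0 + (-0.4714)·4 + 0.4714·1 = -2.3570.
u_2 = w_2 + 2.3570·q_1 = (3.4444, -1.6667, 2.8889, 2.1111).
‖u_2‖ = 5.2387, so q_2 = (0.6575, -0.3181, 0.5514, 0.4030).

q_2 = (0.6575, -0.3181, 0.5514, 0.4030)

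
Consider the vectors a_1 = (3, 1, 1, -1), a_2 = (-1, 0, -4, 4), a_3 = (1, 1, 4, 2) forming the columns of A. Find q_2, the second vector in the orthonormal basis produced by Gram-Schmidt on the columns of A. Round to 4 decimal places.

q_1 = a_1/‖a_1‖ = (3, 1, 1, -1)/3.4641 = (0.8660, 0.2887, 0.2887, -0.2887).
r_{12} = q_1·a_2 = -3.1754.
u_2 = a_2 + 3.1754·q_1 = (1.7500, 0.9167, -3.0833, 3.0833).
‖u_2‖ = 4.7871, so q_2 = (0.3656, 0.1915, -0.6441, 0.6441).

q_2 = (0.3656, 0.1915, -0.6441, 0.6441)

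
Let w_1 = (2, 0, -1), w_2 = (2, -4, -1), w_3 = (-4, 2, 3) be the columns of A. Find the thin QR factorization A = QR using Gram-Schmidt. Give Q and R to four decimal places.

Q = [[0.8944, 0.0000, 0.4472], [0.0000, -1.0000, 0.0000], [-0.4472, 0.0000, 0.8944]], R = [[2.2361, 2.2361, -4.9193], [0.0000, 4.0000, -2.0000], [0.0000, 0.0000, 0.8944]]

w_1 = (2, 0, -1); ‖w_1‖ = 2.2361, so q_1 = (0.8944, 0.0000, -0.4472).
q_1·w_2 = 0.8944·2 + 0.0000·(-4) + (-0.4472)·(-1) = 2.2361.
u_2 = w_2 − 2.2361·q_1 = (0.0000, -4.0000, 0.0000).
‖u_2‖ = 4.0000, so q_2 = (0.0000, -1.0000, 0.0000).
q_1·w_3 = 0.8944·(-4) + 0.0000·2 + (-0.4472)·3 = -4.9193; q_2·w_3 = 0.0000·(-4) + (-1.0000)·2 + 0.0000·3 = -2.0000.
u_3 = w_3 + 4.9193·q_1 + 2.0000·q_2 = (0.4000, 0.0000, 0.8000).
‖u_3‖ = 0.8944, so q_3 = (0.4472, 0.0000, 0.8944).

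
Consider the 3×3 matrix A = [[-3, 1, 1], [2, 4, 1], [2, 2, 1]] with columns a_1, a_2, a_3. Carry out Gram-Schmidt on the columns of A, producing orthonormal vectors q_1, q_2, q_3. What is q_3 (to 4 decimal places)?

a_1 = (-3, 2, 2); ‖a_1‖ = 4.1231, so q_1 = (-0.7276, 0.4851, 0.4851).
q_1·a_2 = (-0.7276)·1 + 0.4851·4 + 0.4851·2 = 2.1828.
u_2 = a_2 − 2.1828·q_1 = (2.5882, 2.9412, 0.9412).
‖u_2‖ = 4.0293, so q_2 = (0.6424, 0.7299, 0.2336).
q_1·a_3 = (-0.7276)·1 + 0.4851·1 + 0.4851·1 = 0.2425; q_2·a_3 = 0.6424·1 + 0.7299·1 + 0.2336·1 = 1.6059.
u_3 = a_3 − 0.2425·q_1 − 1.6059·q_2 = (0.1449, -0.2899, 0.5072).
‖u_3‖ = 0.6019, so q_3 = (0.2408, -0.4815, 0.8427).

q_3 = (0.2408, -0.4815, 0.8427)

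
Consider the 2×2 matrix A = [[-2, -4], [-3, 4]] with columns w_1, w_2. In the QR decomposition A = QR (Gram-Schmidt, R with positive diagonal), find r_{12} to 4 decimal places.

w_1 = (-2, -3); ‖w_1‖ = 3.6056, so e_1 = (-0.5547, -0.8321).
r_{12} = e_1·w_2 = -1.1094.

r_{12} = -1.1094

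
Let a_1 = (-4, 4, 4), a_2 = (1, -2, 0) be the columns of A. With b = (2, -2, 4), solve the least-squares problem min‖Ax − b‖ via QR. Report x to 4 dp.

x = (0.7500, 3.0000)

q_1 = a_1/‖a_1‖ = (-4, 4, 4)/6.9282 = (-0.5774, 0.5774, 0.5774).
r_{12} = q_1·a_2 = -1.7321.
u_2 = a_2 + 1.7321·q_1 = (0.0000, -1.0000, 1.0000).
‖u_2‖ = 1.4142, so q_2 = (0.0000, -0.7071, 0.7071).
Qᵀb = (0.0000, 4.2426).
Back-substitute: x_2 = 4.2426/1.4142 = 3.0000.
x_1 = (0.0000 + 1.7321·3.0000)/6.9282 = 0.7500.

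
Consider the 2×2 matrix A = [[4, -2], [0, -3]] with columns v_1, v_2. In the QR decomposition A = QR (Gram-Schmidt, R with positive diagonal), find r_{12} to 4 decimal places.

r_{12} = -2.0000

v_1 = (4, 0); ‖v_1‖ = 4.0000, so q_1 = (1.0000, 0.0000).
r_{12} = q_1·v_2 = -2.0000.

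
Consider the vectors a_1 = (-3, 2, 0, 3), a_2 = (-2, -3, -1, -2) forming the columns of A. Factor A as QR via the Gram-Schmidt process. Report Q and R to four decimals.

a_1 = (-3, 2, 0, 3); ‖a_1‖ = 4.6904, so e_1 = (-0.6396, 0.4264, 0.0000, 0.6396).
e_1·a_2 = (-0.6396)·(-2) + 0.4264·(-3) + 0.0000·(-1) + 0.6396·(-2) = -1.2792.
u_2 = a_2 + 1.2792·e_1 = (-2.8182, -2.4545, -1.0000, -1.1818).
‖u_2‖ = 4.0452, so e_2 = (-0.6967, -0.6068, -0.2472, -0.2922).

Q = [[-0.6396, -0.6967], [0.4264, -0.6068], [0.0000, -0.2472], [0.6396, -0.2922]], R = [[4.6904, -1.2792], [0.0000, 4.0452]]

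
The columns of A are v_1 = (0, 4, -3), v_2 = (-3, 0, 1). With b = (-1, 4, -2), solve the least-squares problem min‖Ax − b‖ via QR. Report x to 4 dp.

x = (0.9253, 0.3776)

q_1 = v_1/‖v_1‖ = (0, 4, -3)/5.0000 = (0.0000, 0.8000, -0.6000).
r_{12} = q_1·v_2 = -0.6000.
u_2 = v_2 + 0.6000·q_1 = (-3.0000, 0.4800, 0.6400).
‖u_2‖ = 3.1048, so q_2 = (-0.9662, 0.1546, 0.2061).
Qᵀb = (4.4000, 1.1724).
Back-substitute: x_2 = 1.1724/3.1048 = 0.3776.
x_1 = (4.4000 + 0.6000·0.3776)/5.0000 = 0.9253.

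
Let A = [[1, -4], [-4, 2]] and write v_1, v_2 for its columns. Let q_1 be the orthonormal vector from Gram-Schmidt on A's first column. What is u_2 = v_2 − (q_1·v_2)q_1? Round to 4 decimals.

u_2 = (-3.2941, -0.8235)

v_1 = (1, -4); ‖v_1‖ = 4.1231, so q_1 = (0.2425, -0.9701).
q_1·v_2 = 0.2425·(-4) + (-0.9701)·2 = -2.9104.
u_2 = v_2 + 2.9104·q_1 = (-3.2941, -0.8235).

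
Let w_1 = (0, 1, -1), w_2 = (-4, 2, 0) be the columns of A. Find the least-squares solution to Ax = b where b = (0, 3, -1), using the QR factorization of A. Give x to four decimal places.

x = (1.8889, 0.1111)

w_1 = (0, 1, -1); ‖w_1‖ = 1.4142, so q_1 = (0.0000, 0.7071, -0.7071).
q_1·w_2 = 0.0000·(-4) + 0.7071·2 + (-0.7071)·0 = 1.4142.
u_2 = w_2 − 1.4142·q_1 = (-4.0000, 1.0000, 1.0000).
‖u_2‖ = 4.2426, so q_2 = (-0.9428, 0.2357, 0.2357).
Qᵀb = (2.8284, 0.4714).
Back-substitute: x_2 = 0.4714/4.2426 = 0.1111.
x_1 = (2.8284 − 1.4142·0.1111)/1.4142 = 1.8889.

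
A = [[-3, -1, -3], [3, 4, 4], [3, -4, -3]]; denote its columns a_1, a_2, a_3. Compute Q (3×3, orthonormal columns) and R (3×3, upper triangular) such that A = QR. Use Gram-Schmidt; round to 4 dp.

q_1 = a_1/‖a_1‖ = (-3, 3, 3)/5.1962 = (-0.5774, 0.5774, 0.5774).
r_{12} = q_1·a_2 = 0.5774.
u_2 = a_2 − 0.5774·q_1 = (-0.6667, 3.6667, -4.3333).
‖u_2‖ = 5.7155, so q_2 = (-0.1166, 0.6415, -0.7582).
r_{13} = q_1·a_3 = 2.3094; r_{23} = q_2·a_3 = 5.1906.
u_3 = a_3 − 2.3094·q_1 − 5.1906·q_2 = (-1.0612, -0.6633, -0.3980).
‖u_3‖ = 1.3132, so q_3 = (-0.8081, -0.5051, -0.3030).

Q = [[-0.5774, -0.1166, -0.8081], [0.5774, 0.6415, -0.5051], [0.5774, -0.7582, -0.3030]], R = [[5.1962, 0.5774, 2.3094], [0.0000, 5.7155, 5.1906], [0.0000, 0.0000, 1.3132]]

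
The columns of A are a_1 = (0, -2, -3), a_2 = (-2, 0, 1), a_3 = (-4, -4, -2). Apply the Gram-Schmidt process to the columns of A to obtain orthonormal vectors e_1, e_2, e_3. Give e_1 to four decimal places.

a_1 = (0, -2, -3); ‖a_1‖ = 3.6056, so e_1 = (0.0000, -0.5547, -0.8321).

e_1 = (0.0000, -0.5547, -0.8321)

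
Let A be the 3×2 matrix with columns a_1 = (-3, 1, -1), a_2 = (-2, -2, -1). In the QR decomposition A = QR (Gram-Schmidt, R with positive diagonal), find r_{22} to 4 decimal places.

r_{22} = 2.5937

a_1 = (-3, 1, -1); ‖a_1‖ = 3.3166, so q_1 = (-0.9045, 0.3015, -0.3015).
q_1·a_2 = (-0.9045)·(-2) + 0.3015·(-2) + (-0.3015)·(-1) = 1.5076.
u_2 = a_2 − 1.5076·q_1 = (-0.6364, -2.4545, -0.5455).
r_{22} = ‖u_2‖ = 2.5937.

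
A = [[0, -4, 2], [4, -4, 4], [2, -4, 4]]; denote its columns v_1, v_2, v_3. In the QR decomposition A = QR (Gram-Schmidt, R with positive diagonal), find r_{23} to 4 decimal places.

q_1 = v_1/‖v_1‖ = (0, 4, 2)/4.4721 = (0.0000, 0.8944, 0.4472).
r_{12} = q_1·v_2 = -5.3666.
u_2 = v_2 + 5.3666·q_1 = (-4.0000, 0.8000, -1.6000).
‖u_2‖ = 4.3818, so q_2 = (-0.9129, 0.1826, -0.3651).
r_{23} = q_2·v_3 = -2.5560.

r_{23} = -2.5560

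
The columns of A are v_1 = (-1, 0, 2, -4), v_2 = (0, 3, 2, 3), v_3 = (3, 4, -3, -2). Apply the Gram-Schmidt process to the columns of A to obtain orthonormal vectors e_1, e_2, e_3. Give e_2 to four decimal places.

e_2 = (-0.0875, 0.6891, 0.6344, 0.3391)

v_1 = (-1, 0, 2, -4); ‖v_1‖ = 4.5826, so e_1 = (-0.2182, 0.0000, 0.4364, -0.8729).
e_1·v_2 = (-0.2182)·0 + 0.0000·3 + 0.4364·2 + (-0.8729)·3 = -1.7457.
u_2 = v_2 + 1.7457·e_1 = (-0.3810, 3.0000, 2.7619, 1.4762).
‖u_2‖ = 4.3534, so e_2 = (-0.0875, 0.6891, 0.6344, 0.3391).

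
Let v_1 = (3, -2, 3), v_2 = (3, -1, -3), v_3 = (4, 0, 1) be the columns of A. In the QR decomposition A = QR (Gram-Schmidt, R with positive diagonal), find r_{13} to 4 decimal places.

r_{13} = 3.1980

v_1 = (3, -2, 3); ‖v_1‖ = 4.6904, so e_1 = (0.6396, -0.4264, 0.6396).
r_{13} = e_1·v_3 = 3.1980.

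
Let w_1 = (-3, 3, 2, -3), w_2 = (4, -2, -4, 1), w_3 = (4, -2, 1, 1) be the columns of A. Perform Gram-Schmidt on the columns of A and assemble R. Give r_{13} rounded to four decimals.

r_{13} = -3.4125

q_1 = w_1/‖w_1‖ = (-3, 3, 2, -3)/5.5678 = (-0.5388, 0.5388, 0.3592, -0.5388).
r_{13} = q_1·w_3 = -3.4125.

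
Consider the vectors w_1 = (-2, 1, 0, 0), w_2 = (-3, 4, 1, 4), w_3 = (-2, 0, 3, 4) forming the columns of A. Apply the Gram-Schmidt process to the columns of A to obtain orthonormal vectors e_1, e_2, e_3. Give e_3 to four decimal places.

e_3 = (-0.3295, -0.6591, 0.6259, 0.2555)

e_1 = w_1/‖w_1‖ = (-2, 1, 0, 0)/2.2361 = (-0.8944, 0.4472, 0.0000, 0.0000).
r_{12} = e_1·w_2 = 4.4721.
u_2 = w_2 − 4.4721·e_1 = (1.0000, 2.0000, 1.0000, 4.0000).
‖u_2‖ = 4.6904, so e_2 = (0.2132, 0.4264, 0.2132, 0.8528).
r_{13} = e_1·w_3 = 1.7889; r_{23} = e_2·w_3 = 3.6244.
u_3 = w_3 − 1.7889·e_1 − 3.6244·e_2 = (-1.1727, -2.3455, 2.2273, 0.9091).
‖u_3‖ = 3.5586, so e_3 = (-0.3295, -0.6591, 0.6259, 0.2555).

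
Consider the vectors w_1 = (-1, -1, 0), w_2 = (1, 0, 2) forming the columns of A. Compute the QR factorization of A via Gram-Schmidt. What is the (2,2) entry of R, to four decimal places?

r_{22} = 2.1213

w_1 = (-1, -1, 0); ‖w_1‖ = 1.4142, so e_1 = (-0.7071, -0.7071, 0.0000).
e_1·w_2 = (-0.7071)·1 + (-0.7071)·0 + 0.0000·2 = -0.7071.
u_2 = w_2 + 0.7071·e_1 = (0.5000, -0.5000, 2.0000).
r_{22} = ‖u_2‖ = 2.1213.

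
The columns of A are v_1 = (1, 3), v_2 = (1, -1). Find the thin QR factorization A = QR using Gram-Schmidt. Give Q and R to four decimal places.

e_1 = v_1/‖v_1‖ = (1, 3)/3.1623 = (0.3162, 0.9487).
r_{12} = e_1·v_2 = -0.6325.
u_2 = v_2 + 0.6325·e_1 = (1.2000, -0.4000).
‖u_2‖ = 1.2649, so e_2 = (0.9487, -0.3162).

Q = [[0.3162, 0.9487], [0.9487, -0.3162]], R = [[3.1623, -0.6325], [0.0000, 1.2649]]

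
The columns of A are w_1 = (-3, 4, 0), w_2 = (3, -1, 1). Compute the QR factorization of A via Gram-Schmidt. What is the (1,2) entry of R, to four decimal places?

w_1 = (-3, 4, 0); ‖w_1‖ = 5.0000, so q_1 = (-0.6000, 0.8000, 0.0000).
r_{12} = q_1·w_2 = -2.6000.

r_{12} = -2.6000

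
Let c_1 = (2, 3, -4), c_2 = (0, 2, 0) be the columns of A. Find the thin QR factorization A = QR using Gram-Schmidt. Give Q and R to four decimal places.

Q = [[0.3714, -0.2491], [0.5571, 0.8305], [-0.7428, 0.4983]], R = [[5.3852, 1.1142], [0.0000, 1.6609]]

c_1 = (2, 3, -4); ‖c_1‖ = 5.3852, so q_1 = (0.3714, 0.5571, -0.7428).
q_1·c_2 = 0.3714·0 + 0.5571·2 + (-0.7428)·0 = 1.1142.
u_2 = c_2 − 1.1142·q_1 = (-0.4138, 1.3793, 0.8276).
‖u_2‖ = 1.6609, so q_2 = (-0.2491, 0.8305, 0.4983).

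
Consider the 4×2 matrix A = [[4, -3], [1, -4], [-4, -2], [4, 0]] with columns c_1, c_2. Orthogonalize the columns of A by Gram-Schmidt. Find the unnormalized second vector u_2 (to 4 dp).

u_2 = (-2.3469, -3.8367, -2.6531, 0.6531)

e_1 = c_1/‖c_1‖ = (4, 1, -4, 4)/7.0000 = (0.5714, 0.1429, -0.5714, 0.5714).
r_{12} = e_1·c_2 = -1.1429.
u_2 = c_2 + 1.1429·e_1 = (-2.3469, -3.8367, -2.6531, 0.6531).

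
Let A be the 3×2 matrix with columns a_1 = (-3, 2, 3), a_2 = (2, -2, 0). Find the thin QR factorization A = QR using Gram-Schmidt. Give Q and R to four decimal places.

Q = [[-0.6396, 0.3424], [0.4264, -0.5869], [0.6396, 0.7337]], R = [[4.6904, -2.1320], [0.0000, 1.8586]]

a_1 = (-3, 2, 3); ‖a_1‖ = 4.6904, so q_1 = (-0.6396, 0.4264, 0.6396).
q_1·a_2 = (-0.6396)·2 + 0.4264·(-2) + 0.6396·0 = -2.1320.
u_2 = a_2 + 2.1320·q_1 = (0.6364, -1.0909, 1.3636).
‖u_2‖ = 1.8586, so q_2 = (0.3424, -0.5869, 0.7337).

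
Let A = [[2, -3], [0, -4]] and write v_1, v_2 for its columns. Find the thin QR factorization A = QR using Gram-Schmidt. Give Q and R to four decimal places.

Q = [[1.0000, 0.0000], [0.0000, -1.0000]], R = [[2.0000, -3.0000], [0.0000, 4.0000]]

v_1 = (2, 0); ‖v_1‖ = 2.0000, so e_1 = (1.0000, 0.0000).
e_1·v_2 = 1.0000·(-3) + 0.0000·(-4) = -3.0000.
u_2 = v_2 + 3.0000·e_1 = (0.0000, -4.0000).
‖u_2‖ = 4.0000, so e_2 = (0.0000, -1.0000).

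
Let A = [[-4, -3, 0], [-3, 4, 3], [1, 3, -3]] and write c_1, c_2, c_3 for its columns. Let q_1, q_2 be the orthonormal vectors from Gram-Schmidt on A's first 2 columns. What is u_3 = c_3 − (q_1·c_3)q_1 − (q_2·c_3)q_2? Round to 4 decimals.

q_1 = c_1/‖c_1‖ = (-4, -3, 1)/5.0990 = (-0.7845, -0.5883, 0.1961).
r_{12} = q_1·c_2 = 0.5883.
u_2 = c_2 − 0.5883·q_1 = (-2.5385, 4.3462, 2.8846).
‖u_2‖ = 5.8012, so q_2 = (-0.4376, 0.7492, 0.4972).
r_{13} = q_1·c_3 = -2.3534; r_{23} = q_2·c_3 = 0.7558.
u_3 = c_3 + 2.3534·q_1 − 0.7558·q_2 = (-1.5154, 1.0491, -2.9143).

u_3 = (-1.5154, 1.0491, -2.9143)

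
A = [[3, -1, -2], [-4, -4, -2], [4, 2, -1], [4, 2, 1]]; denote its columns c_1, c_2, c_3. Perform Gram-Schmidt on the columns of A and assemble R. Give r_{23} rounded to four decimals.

r_{23} = 2.8062

e_1 = c_1/‖c_1‖ = (3, -4, 4, 4)/7.5498 = (0.3974, -0.5298, 0.5298, 0.5298).
r_{12} = e_1·c_2 = 3.8411.
u_2 = c_2 − 3.8411·e_1 = (-2.5263, -1.9649, -0.0351, -0.0351).
‖u_2‖ = 3.2009, so e_2 = (-0.7893, -0.6139, -0.0110, -0.0110).
r_{23} = e_2·c_3 = 2.8062.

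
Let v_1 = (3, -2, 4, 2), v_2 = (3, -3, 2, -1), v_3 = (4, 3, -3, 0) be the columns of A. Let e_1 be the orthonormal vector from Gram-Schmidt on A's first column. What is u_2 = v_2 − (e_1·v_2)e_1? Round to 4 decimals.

v_1 = (3, -2, 4, 2); ‖v_1‖ = 5.7446, so e_1 = (0.5222, -0.3482, 0.6963, 0.3482).
e_1·v_2 = 0.5222·3 + (-0.3482)·(-3) + 0.6963·2 + 0.3482·(-1) = 3.6556.
u_2 = v_2 − 3.6556·e_1 = (1.0909, -1.7273, -0.5455, -2.2727).

u_2 = (1.0909, -1.7273, -0.5455, -2.2727)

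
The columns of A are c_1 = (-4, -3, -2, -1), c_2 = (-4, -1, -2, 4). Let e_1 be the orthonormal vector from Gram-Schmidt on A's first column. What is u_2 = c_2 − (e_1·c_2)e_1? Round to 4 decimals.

c_1 = (-4, -3, -2, -1); ‖c_1‖ = 5.4772, so e_1 = (-0.7303, -0.5477, -0.3651, -0.1826).
e_1·c_2 = (-0.7303)·(-4) + (-0.5477)·(-1) + (-0.3651)·(-2) + (-0.1826)·4 = 3.4689.
u_2 = c_2 − 3.4689·e_1 = (-1.4667, 0.9000, -0.7333, 4.6333).

u_2 = (-1.4667, 0.9000, -0.7333, 4.6333)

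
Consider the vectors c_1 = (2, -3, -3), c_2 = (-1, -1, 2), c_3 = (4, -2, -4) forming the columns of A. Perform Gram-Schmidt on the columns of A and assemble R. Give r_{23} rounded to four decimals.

c_1 = (2, -3, -3); ‖c_1‖ = 4.6904, so e_1 = (0.4264, -0.6396, -0.6396).
e_1·c_2 = 0.4264·(-1) + (-0.6396)·(-1) + (-0.6396)·2 = -1.0660.
u_2 = c_2 + 1.0660·e_1 = (-0.5455, -1.6818, 1.3182).
‖u_2‖ = 2.2054, so e_2 = (-0.2473, -0.7626, 0.5977).
r_{23} = e_2·c_3 = -1.8550.

r_{23} = -1.8550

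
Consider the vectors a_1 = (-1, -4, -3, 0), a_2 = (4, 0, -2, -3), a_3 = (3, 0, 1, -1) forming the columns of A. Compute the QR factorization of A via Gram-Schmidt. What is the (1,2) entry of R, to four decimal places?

a_1 = (-1, -4, -3, 0); ‖a_1‖ = 5.0990, so q_1 = (-0.1961, -0.7845, -0.5883, 0.0000).
r_{12} = q_1·a_2 = 0.3922.

r_{12} = 0.3922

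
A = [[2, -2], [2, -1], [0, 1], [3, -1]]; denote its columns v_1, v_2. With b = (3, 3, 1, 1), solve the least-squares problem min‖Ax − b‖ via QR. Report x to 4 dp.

x = (0.6316, -0.4737)

v_1 = (2, 2, 0, 3); ‖v_1‖ = 4.1231, so e_1 = (0.4851, 0.4851, 0.0000, 0.7276).
e_1·v_2 = 0.4851·(-2) + 0.4851·(-1) + 0.0000·1 + 0.7276·(-1) = -2.1828.
u_2 = v_2 + 2.1828·e_1 = (-0.9412, 0.0588, 1.0000, 0.5882).
‖u_2‖ = 1.4951, so e_2 = (-0.6295, 0.0393, 0.6689, 0.3934).
Qᵀb = (3.6380, -0.7082).
Back-substitute: x_2 = -0.7082/1.4951 = -0.4737.
x_1 = (3.6380 + 2.1828·(-0.4737))/4.1231 = 0.6316.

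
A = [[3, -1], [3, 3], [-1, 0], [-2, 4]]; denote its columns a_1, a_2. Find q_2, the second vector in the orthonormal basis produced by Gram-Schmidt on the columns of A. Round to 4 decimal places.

q_1 = a_1/‖a_1‖ = (3, 3, -1, -2)/4.7958 = (0.6255, 0.6255, -0.2085, -0.4170).
r_{12} = q_1·a_2 = -0.4170.
u_2 = a_2 + 0.4170·q_1 = (-0.7391, 3.2609, -0.0870, 3.8261).
‖u_2‖ = 5.0819, so q_2 = (-0.1454, 0.6417, -0.0171, 0.7529).

q_2 = (-0.1454, 0.6417, -0.0171, 0.7529)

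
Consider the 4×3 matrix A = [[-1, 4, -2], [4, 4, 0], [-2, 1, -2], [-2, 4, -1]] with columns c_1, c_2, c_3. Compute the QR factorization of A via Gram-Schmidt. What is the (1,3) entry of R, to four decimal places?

r_{13} = 1.6000

c_1 = (-1, 4, -2, -2); ‖c_1‖ = 5.0000, so e_1 = (-0.2000, 0.8000, -0.4000, -0.4000).
r_{13} = e_1·c_3 = 1.6000.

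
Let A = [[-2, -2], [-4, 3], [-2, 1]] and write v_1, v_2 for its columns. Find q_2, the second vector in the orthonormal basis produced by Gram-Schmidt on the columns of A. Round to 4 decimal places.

q_2 = (-0.9035, 0.4252, 0.0531)

v_1 = (-2, -4, -2); ‖v_1‖ = 4.8990, so q_1 = (-0.4082, -0.8165, -0.4082).
q_1·v_2 = (-0.4082)·(-2) + (-0.8165)·3 + (-0.4082)·1 = -2.0412.
u_2 = v_2 + 2.0412·q_1 = (-2.8333, 1.3333, 0.1667).
‖u_2‖ = 3.1358, so q_2 = (-0.9035, 0.4252, 0.0531).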